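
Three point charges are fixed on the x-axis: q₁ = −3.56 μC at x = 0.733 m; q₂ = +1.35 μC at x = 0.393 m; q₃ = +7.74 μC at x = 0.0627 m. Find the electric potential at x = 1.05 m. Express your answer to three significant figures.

Electric potential is a scalar, so the contributions from each charge add algebraically: V = Σ kqᵢ/rᵢ.
Distances from the field point to each charge: r₁ = 0.317 m, r₂ = 0.657 m, r₃ = 0.987 m.
V = k[(-3.56×10⁻⁶)/(0.317) + (1.35×10⁻⁶)/(0.657) + (7.74×10⁻⁶)/(0.987)] = -1.20×10⁴ V.

-1.20×10⁴ V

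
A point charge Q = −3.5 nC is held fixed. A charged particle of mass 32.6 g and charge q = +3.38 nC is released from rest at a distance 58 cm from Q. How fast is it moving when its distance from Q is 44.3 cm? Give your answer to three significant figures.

1.87×10⁻³ m/s

Only the electrostatic force acts, so mechanical energy is conserved: ½mv² = U₁ − U₂ = kQq(1/r₁ − 1/r₂).
U₁ − U₂ = (8.99×10⁹ N·m²/C²)(-3.50×10⁻⁹ C)(3.38×10⁻⁹ C)(1/0.580 − 1/0.443) = 5.67×10⁻⁸ J.
v = √(2·5.67×10⁻⁸/0.0326) = 1.87×10⁻³ m/s.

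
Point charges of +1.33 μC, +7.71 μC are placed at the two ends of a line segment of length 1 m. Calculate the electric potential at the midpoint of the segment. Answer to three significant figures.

The total potential is the scalar sum of each charge's contribution, V = Σ kqᵢ/rᵢ.
Each charge is 0.500 m from the midpoint.
V = k[(1.33×10⁻⁶)/(0.500) + (7.71×10⁻⁶)/(0.500)] = 1.63×10⁵ V.

1.63×10⁵ V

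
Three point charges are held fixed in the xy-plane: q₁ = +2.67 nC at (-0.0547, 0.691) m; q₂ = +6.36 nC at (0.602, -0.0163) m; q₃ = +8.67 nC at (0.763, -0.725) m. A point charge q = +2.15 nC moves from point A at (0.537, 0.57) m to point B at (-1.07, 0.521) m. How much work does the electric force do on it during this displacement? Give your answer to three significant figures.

2.26×10⁻⁷ J

The work done by the electric force is W_field = −ΔU = −q(V_B − V_A) = q(V_A − V_B).
At A: distances to the source charges are 0.604 m, 0.590 m, 1.31 m; V_A = Σ kqᵢ/rᵢ = 196 V.
At B: distances to the source charges are 1.03 m, 1.76 m, 2.22 m; V_B = Σ kqᵢ/rᵢ = 91.0 V.
ΔV = V_B − V_A = -105 V.
W_field = −qΔV = −(2.15×10⁻⁹ C)(-105 V) = 2.26×10⁻⁷ J.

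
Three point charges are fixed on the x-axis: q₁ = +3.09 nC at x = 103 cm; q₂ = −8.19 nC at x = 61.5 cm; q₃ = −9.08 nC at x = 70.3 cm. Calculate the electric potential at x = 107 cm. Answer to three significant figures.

310 V

Electric potential is a scalar, so the contributions from each charge add algebraically: V = Σ kqᵢ/rᵢ.
Distances from the field point to each charge: r₁ = 0.0400 m, r₂ = 0.455 m, r₃ = 0.367 m.
V = k[(3.09×10⁻⁹)/(0.0400) + (-8.19×10⁻⁹)/(0.455) + (-9.08×10⁻⁹)/(0.367)] = 310 V.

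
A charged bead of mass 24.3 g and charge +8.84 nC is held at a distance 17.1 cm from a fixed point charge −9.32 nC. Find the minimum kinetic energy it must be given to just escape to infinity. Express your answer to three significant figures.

4.33×10⁻⁶ J

To just escape, total mechanical energy must reach zero at infinity: ½mv²_min + U = 0, so ½mv²_min = −U = |kQq|/r.
|U| = |kQq|/r = (8.99×10⁹ N·m²/C²)(9.32×10⁻⁹)(8.84×10⁻⁹)/(0.171) = 4.33×10⁻⁶ J.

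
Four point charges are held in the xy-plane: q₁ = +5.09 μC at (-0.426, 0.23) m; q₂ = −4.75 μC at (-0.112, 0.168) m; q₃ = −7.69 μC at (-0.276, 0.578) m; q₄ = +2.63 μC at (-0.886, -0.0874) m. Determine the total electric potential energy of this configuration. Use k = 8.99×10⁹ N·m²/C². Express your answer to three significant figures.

The assembly work is the sum of pairwise potential energies, U = Σ_{i<j} kqᵢqⱼ/rᵢⱼ.
Pair separations: r₁₂ = 0.320 m, r₁₃ = 0.379 m, r₁₄ = 0.559 m, r₂₃ = 0.442 m, r₂₄ = 0.815 m, r₃₄ = 0.903 m.
Summing all 6 pair terms gives U = -0.988 J.

-0.988 J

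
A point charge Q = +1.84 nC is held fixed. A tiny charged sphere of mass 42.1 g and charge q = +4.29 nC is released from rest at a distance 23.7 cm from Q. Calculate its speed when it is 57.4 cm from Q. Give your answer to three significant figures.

Only the electrostatic force acts, so mechanical energy is conserved: ½mv² = U₁ − U₂ = kQq(1/r₁ − 1/r₂).
U₁ − U₂ = (8.99×10⁹ N·m²/C²)(1.84×10⁻⁹ C)(4.29×10⁻⁹ C)(1/0.237 − 1/0.574) = 1.76×10⁻⁷ J.
v = √(2·1.76×10⁻⁷/0.0421) = 2.89×10⁻³ m/s.

2.89×10⁻³ m/s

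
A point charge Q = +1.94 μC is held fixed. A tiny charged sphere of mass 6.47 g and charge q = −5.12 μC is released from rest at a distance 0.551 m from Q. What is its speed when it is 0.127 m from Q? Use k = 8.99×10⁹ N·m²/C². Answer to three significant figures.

12.9 m/s

Only the electrostatic force acts, so mechanical energy is conserved: ½mv² = U₁ − U₂ = kQq(1/r₁ − 1/r₂).
U₁ − U₂ = (8.99×10⁹ N·m²/C²)(1.94×10⁻⁶ C)(-5.12×10⁻⁶ C)(1/0.551 − 1/0.127) = 0.541 J.
v = √(2·0.541/6.47×10⁻³) = 12.9 m/s.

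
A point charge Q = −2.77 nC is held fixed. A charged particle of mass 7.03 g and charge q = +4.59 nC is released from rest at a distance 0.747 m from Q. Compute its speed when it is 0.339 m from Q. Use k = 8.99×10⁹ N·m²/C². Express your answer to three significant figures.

Only the electrostatic force acts, so mechanical energy is conserved: ½mv² = U₁ − U₂ = kQq(1/r₁ − 1/r₂).
U₁ − U₂ = (8.99×10⁹ N·m²/C²)(-2.77×10⁻⁹ C)(4.59×10⁻⁹ C)(1/0.747 − 1/0.339) = 1.84×10⁻⁷ J.
v = √(2·1.84×10⁻⁷/7.03×10⁻³) = 7.24×10⁻³ m/s.

7.24×10⁻³ m/s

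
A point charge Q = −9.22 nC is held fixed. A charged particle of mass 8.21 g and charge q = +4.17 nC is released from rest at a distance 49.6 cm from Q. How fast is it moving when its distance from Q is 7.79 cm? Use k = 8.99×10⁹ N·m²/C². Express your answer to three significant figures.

Only the electrostatic force acts, so mechanical energy is conserved: ½mv² = U₁ − U₂ = kQq(1/r₁ − 1/r₂).
U₁ − U₂ = (8.99×10⁹ N·m²/C²)(-9.22×10⁻⁹ C)(4.17×10⁻⁹ C)(1/0.496 − 1/0.0779) = 3.74×10⁻⁶ J.
v = √(2·3.74×10⁻⁶/8.21×10⁻³) = 0.0302 m/s.

0.0302 m/s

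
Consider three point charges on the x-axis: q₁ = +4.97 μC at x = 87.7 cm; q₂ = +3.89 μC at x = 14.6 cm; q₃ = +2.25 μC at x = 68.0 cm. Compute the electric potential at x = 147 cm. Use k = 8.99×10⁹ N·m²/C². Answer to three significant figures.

1.27×10⁵ V

Electric potential is a scalar, so the contributions from each charge add algebraically: V = Σ kqᵢ/rᵢ.
Distances from the field point to each charge: r₁ = 0.593 m, r₂ = 1.32 m, r₃ = 0.790 m.
V = k[(4.97×10⁻⁶)/(0.593) + (3.89×10⁻⁶)/(1.32) + (2.25×10⁻⁶)/(0.790)] = 1.27×10⁵ V.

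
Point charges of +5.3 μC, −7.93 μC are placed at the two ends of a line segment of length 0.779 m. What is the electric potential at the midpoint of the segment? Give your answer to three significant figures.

The total potential is the scalar sum of each charge's contribution, V = Σ kqᵢ/rᵢ.
Each charge is 0.390 m from the midpoint.
V = k[(5.30×10⁻⁶)/(0.390) + (-7.93×10⁻⁶)/(0.390)] = -6.07×10⁴ V.

-6.07×10⁴ V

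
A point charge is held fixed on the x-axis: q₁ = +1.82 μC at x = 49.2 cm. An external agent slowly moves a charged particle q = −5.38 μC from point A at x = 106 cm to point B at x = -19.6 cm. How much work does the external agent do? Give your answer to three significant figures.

For quasistatic motion the external work equals the change in potential energy: W_ext = qΔV = q(V_B − V_A).
At A: distance to the source charge is 0.568 m; V_A = kq₁/r = 2.88×10⁴ V.
At B: distance to the source charge is 0.688 m; V_B = kq₁/r = 2.38×10⁴ V.
ΔV = V_B − V_A = -5020 V.
W_ext = qΔV = (-5.38×10⁻⁶ C)(-5020 V) = 0.0270 J.

0.0270 J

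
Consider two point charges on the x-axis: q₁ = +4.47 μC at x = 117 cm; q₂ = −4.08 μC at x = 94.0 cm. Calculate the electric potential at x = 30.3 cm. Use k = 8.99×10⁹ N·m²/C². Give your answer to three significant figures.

-1.12×10⁴ V

The total potential is the scalar sum of each charge's contribution, V = Σ kqᵢ/rᵢ.
Distances from the field point to each charge: r₁ = 0.867 m, r₂ = 0.637 m.
V = k[(4.47×10⁻⁶)/(0.867) + (-4.08×10⁻⁶)/(0.637)] = -1.12×10⁴ V.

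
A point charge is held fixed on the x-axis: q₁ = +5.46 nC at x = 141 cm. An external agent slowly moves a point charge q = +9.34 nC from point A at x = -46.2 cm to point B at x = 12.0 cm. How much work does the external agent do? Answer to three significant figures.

1.10×10⁻⁷ J

For quasistatic motion the external work equals the change in potential energy: W_ext = qΔV = q(V_B − V_A).
At A: distance to the source charge is 1.87 m; V_A = kq₁/r = 26.2 V.
At B: distance to the source charge is 1.29 m; V_B = kq₁/r = 38.1 V.
ΔV = V_B − V_A = 11.8 V.
W_ext = qΔV = (9.34×10⁻⁹ C)(11.8 V) = 1.10×10⁻⁷ J.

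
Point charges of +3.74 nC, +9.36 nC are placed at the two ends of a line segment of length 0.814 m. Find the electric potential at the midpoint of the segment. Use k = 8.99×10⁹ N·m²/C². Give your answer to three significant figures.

Electric potential is a scalar, so the contributions from each charge add algebraically: V = Σ kqᵢ/rᵢ.
Each charge is 0.407 m from the midpoint.
V = k[(3.74×10⁻⁹)/(0.407) + (9.36×10⁻⁹)/(0.407)] = 289 V.

289 V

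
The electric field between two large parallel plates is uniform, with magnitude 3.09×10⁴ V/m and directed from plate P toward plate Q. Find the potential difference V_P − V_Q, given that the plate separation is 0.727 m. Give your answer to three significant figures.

2.25×10⁴ V

In a uniform field, potential decreases in the direction of E: ΔV = −E·d for a displacement d parallel to E.
Going from Q to P is a displacement of 0.727 m opposite to the field, so V_P − V_Q = +Ed = 2.25×10⁴ V.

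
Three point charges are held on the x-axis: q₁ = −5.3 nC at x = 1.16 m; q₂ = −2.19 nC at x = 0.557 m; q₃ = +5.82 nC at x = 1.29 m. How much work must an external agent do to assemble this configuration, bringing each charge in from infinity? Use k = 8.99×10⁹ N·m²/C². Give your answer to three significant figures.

-2.12×10⁻⁶ J

The work to assemble the configuration equals its total potential energy, U = Σ kqᵢqⱼ/rᵢⱼ over all pairs.
Pair separations: r₁₂ = 0.603 m, r₁₃ = 0.130 m, r₂₃ = 0.733 m.
U = (1.73×10⁻⁷) + (-2.13×10⁻⁶) + (-1.56×10⁻⁷) = -2.12×10⁻⁶ J.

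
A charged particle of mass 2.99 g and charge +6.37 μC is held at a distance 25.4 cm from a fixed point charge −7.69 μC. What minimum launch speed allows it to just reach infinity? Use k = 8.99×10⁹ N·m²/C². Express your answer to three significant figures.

To just escape, total mechanical energy must reach zero at infinity: ½mv²_min + U = 0, so ½mv²_min = −U = |kQq|/r.
|U| = |kQq|/r = (8.99×10⁹ N·m²/C²)(7.69×10⁻⁶)(6.37×10⁻⁶)/(0.254) = 1.73 J.
v_min = √(2|U|/m) = √(2·1.73/2.99×10⁻³) = 34.1 m/s.

34.1 m/s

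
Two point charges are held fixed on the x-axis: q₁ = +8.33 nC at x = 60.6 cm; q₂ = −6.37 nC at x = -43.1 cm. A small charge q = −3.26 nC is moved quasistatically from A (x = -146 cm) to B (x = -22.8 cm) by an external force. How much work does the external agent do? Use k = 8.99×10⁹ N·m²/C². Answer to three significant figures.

For quasistatic motion the external work equals the change in potential energy: W_ext = qΔV = q(V_B − V_A).
At A: distances to the source charges are 2.07 m, 1.03 m; V_A = Σ kqᵢ/rᵢ = -19.4 V.
At B: distances to the source charges are 0.834 m, 0.203 m; V_B = Σ kqᵢ/rᵢ = -192 V.
ΔV = V_B − V_A = -173 V.
W_ext = qΔV = (-3.26×10⁻⁹ C)(-173 V) = 5.64×10⁻⁷ J.

5.64×10⁻⁷ J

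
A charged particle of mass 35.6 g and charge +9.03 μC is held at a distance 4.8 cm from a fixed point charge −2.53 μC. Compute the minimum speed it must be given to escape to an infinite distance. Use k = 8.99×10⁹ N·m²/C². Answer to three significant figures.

To just escape, total mechanical energy must reach zero at infinity: ½mv²_min + U = 0, so ½mv²_min = −U = |kQq|/r.
|U| = |kQq|/r = (8.99×10⁹ N·m²/C²)(2.53×10⁻⁶)(9.03×10⁻⁶)/(0.0480) = 4.28 J.
v_min = √(2|U|/m) = √(2·4.28/0.0356) = 15.5 m/s.

15.5 m/s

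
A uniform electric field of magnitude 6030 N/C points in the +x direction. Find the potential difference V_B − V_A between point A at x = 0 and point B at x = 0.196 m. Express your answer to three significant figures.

-1180 V

In a uniform field, potential decreases in the direction of E: V_B − V_A = −E·Δx.
V_B − V_A = −(6030 V/m)(0.196 m) = -1180 V.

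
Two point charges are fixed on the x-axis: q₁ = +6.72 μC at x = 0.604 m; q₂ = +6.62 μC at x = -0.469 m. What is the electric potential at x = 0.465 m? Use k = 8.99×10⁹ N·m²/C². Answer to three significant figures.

Electric potential is a scalar, so the contributions from each charge add algebraically: V = Σ kqᵢ/rᵢ.
Distances from the field point to each charge: r₁ = 0.139 m, r₂ = 0.934 m.
V = k[(6.72×10⁻⁶)/(0.139) + (6.62×10⁻⁶)/(0.934)] = 4.98×10⁵ V.

4.98×10⁵ V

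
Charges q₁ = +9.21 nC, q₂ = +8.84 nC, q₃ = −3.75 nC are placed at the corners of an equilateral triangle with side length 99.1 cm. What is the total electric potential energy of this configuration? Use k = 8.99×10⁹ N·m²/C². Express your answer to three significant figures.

1.25×10⁻⁷ J

The work to assemble the configuration equals its total potential energy, U = Σ kqᵢqⱼ/rᵢⱼ over all pairs.
All three pair separations equal the side length, 0.991 m.
U = (7.39×10⁻⁷) + (-3.13×10⁻⁷) + (-3.01×10⁻⁷) = 1.25×10⁻⁷ J.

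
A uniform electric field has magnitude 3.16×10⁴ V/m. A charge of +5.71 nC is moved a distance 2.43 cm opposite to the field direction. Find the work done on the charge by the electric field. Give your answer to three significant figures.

The potential change for a displacement 2.43 cm opposite to the field direction is ΔV = +Ed = 768 V.
W_field = −qΔV = -4.38×10⁻⁶ J.

-4.38×10⁻⁶ J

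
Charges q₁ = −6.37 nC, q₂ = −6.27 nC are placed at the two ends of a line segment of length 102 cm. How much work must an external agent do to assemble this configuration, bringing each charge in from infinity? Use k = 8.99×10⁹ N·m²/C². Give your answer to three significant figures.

The assembly work is the sum of pairwise potential energies, U = Σ_{i<j} kqᵢqⱼ/rᵢⱼ.
The separation is r = 1.02 m.
U = (3.52×10⁻⁷) = 3.52×10⁻⁷ J.

3.52×10⁻⁷ J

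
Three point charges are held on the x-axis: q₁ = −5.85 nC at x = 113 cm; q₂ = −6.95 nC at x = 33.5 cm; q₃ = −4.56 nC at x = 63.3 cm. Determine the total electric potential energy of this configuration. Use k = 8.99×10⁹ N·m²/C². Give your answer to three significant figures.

1.90×10⁻⁶ J

The work to assemble the configuration equals its total potential energy, U = Σ kqᵢqⱼ/rᵢⱼ over all pairs.
Pair separations: r₁₂ = 0.795 m, r₁₃ = 0.497 m, r₂₃ = 0.298 m.
U = (4.60×10⁻⁷) + (4.83×10⁻⁷) + (9.56×10⁻⁷) = 1.90×10⁻⁶ J.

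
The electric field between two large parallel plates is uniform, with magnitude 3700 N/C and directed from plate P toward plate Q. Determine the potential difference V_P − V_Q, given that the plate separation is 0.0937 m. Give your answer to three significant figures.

In a uniform field, potential decreases in the direction of E: ΔV = −E·d for a displacement d parallel to E.
Going from Q to P is a displacement of 0.0937 m opposite to the field, so V_P − V_Q = +Ed = 347 V.

347 V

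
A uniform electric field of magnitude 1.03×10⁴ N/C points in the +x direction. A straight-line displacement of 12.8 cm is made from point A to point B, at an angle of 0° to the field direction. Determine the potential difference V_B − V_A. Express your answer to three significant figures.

-1320 V

Only the component of displacement along E changes the potential: ΔV = −E·d·cosθ.
ΔV = −(1.03×10⁴ V/m)(0.128 m)cos0° = -1320 V.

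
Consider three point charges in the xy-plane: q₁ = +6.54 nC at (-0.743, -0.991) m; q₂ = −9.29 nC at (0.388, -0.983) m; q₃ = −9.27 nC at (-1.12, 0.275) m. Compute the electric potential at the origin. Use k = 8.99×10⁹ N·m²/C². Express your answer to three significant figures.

The total potential is the scalar sum of each charge's contribution, V = Σ kqᵢ/rᵢ.
Distances from the field point to each charge: r₁ = 1.24 m, r₂ = 1.06 m, r₃ = 1.15 m.
V = k[(6.54×10⁻⁹)/(1.24) + (-9.29×10⁻⁹)/(1.06) + (-9.27×10⁻⁹)/(1.15)] = -104 V.

-104 V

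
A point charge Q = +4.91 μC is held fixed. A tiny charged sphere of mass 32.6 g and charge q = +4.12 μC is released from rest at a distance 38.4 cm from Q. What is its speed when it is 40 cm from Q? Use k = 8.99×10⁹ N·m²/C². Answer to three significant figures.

Only the electrostatic force acts, so mechanical energy is conserved: ½mv² = U₁ − U₂ = kQq(1/r₁ − 1/r₂).
U₁ − U₂ = (8.99×10⁹ N·m²/C²)(4.91×10⁻⁶ C)(4.12×10⁻⁶ C)(1/0.384 − 1/0.400) = 0.0189 J.
v = √(2·0.0189/0.0326) = 1.08 m/s.

1.08 m/s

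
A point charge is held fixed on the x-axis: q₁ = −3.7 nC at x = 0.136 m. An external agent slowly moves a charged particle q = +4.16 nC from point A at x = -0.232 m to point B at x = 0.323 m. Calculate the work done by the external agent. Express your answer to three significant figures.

For quasistatic motion the external work equals the change in potential energy: W_ext = qΔV = q(V_B − V_A).
At A: distance to the source charge is 0.368 m; V_A = kq₁/r = -90.4 V.
At B: distance to the source charge is 0.187 m; V_B = kq₁/r = -178 V.
ΔV = V_B − V_A = -87.5 V.
W_ext = qΔV = (4.16×10⁻⁹ C)(-87.5 V) = -3.64×10⁻⁷ J.

-3.64×10⁻⁷ J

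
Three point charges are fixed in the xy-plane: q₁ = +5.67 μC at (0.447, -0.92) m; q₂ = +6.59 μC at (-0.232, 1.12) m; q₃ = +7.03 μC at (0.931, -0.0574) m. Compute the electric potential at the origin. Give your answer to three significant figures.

The total potential is the scalar sum of each charge's contribution, V = Σ kqᵢ/rᵢ.
Distances from the field point to each charge: r₁ = 1.02 m, r₂ = 1.14 m, r₃ = 0.933 m.
V = k[(5.67×10⁻⁶)/(1.02) + (6.59×10⁻⁶)/(1.14) + (7.03×10⁻⁶)/(0.933)] = 1.69×10⁵ V.

1.69×10⁵ V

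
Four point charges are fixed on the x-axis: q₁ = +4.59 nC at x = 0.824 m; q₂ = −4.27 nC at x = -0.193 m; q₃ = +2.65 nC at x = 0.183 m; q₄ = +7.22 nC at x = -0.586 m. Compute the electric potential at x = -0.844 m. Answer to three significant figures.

The total potential is the scalar sum of each charge's contribution, V = Σ kqᵢ/rᵢ.
Distances from the field point to each charge: r₁ = 1.67 m, r₂ = 0.651 m, r₃ = 1.03 m, r₄ = 0.258 m.
V = k[(4.59×10⁻⁹)/(1.67) + (-4.27×10⁻⁹)/(0.651) + (2.65×10⁻⁹)/(1.03) + (7.22×10⁻⁹)/(0.258)] = 241 V.

241 V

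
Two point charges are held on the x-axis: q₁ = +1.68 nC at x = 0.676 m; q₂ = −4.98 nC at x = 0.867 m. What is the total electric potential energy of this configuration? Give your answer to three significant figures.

The assembly work is the sum of pairwise potential energies, U = Σ_{i<j} kqᵢqⱼ/rᵢⱼ.
Pair separations: r₁₂ = 0.191 m.
U = (-3.94×10⁻⁷) = -3.94×10⁻⁷ J.

-3.94×10⁻⁷ J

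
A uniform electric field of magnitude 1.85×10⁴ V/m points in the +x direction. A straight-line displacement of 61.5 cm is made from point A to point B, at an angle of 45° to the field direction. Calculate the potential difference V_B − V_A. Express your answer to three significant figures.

Only the component of displacement along E changes the potential: ΔV = −E·d·cosθ.
ΔV = −(1.85×10⁴ V/m)(0.615 m)cos45° = -8050 V.

-8050 V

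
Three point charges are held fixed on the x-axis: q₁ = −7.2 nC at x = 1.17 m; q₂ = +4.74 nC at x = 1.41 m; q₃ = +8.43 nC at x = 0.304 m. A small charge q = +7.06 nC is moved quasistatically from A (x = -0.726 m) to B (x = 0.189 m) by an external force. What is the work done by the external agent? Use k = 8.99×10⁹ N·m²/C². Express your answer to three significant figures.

4.01×10⁻⁶ J

For quasistatic motion the external work equals the change in potential energy: W_ext = qΔV = q(V_B − V_A).
At A: distances to the source charges are 1.90 m, 2.14 m, 1.03 m; V_A = Σ kqᵢ/rᵢ = 59.4 V.
At B: distances to the source charges are 0.981 m, 1.22 m, 0.115 m; V_B = Σ kqᵢ/rᵢ = 628 V.
ΔV = V_B − V_A = 569 V.
W_ext = qΔV = (7.06×10⁻⁹ C)(569 V) = 4.01×10⁻⁶ J.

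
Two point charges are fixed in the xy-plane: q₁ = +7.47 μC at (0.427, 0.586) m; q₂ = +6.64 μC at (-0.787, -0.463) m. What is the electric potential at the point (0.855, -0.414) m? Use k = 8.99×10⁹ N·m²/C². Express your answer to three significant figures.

9.81×10⁴ V

The total potential is the scalar sum of each charge's contribution, V = Σ kqᵢ/rᵢ.
Distances from the field point to each charge: r₁ = 1.09 m, r₂ = 1.64 m.
V = k[(7.47×10⁻⁶)/(1.09) + (6.64×10⁻⁶)/(1.64)] = 9.81×10⁴ V.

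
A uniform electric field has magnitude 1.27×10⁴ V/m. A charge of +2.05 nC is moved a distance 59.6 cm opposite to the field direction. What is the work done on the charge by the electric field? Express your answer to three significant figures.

-1.55×10⁻⁵ J

The potential change for a displacement 59.6 cm opposite to the field direction is ΔV = +Ed = 7570 V.
W_field = −qΔV = -1.55×10⁻⁵ J.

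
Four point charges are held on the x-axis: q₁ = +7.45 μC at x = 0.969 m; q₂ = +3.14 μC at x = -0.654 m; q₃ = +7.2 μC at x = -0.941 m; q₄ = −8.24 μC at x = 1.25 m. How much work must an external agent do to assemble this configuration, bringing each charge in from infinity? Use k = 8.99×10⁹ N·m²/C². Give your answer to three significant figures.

The work to assemble the configuration equals its total potential energy, U = Σ kqᵢqⱼ/rᵢⱼ over all pairs.
Pair separations: r₁₂ = 1.62 m, r₁₃ = 1.91 m, r₁₄ = 0.281 m, r₂₃ = 0.287 m, r₂₄ = 1.90 m, r₃₄ = 2.19 m.
Summing all 6 pair terms gives U = -1.24 J.

-1.24 J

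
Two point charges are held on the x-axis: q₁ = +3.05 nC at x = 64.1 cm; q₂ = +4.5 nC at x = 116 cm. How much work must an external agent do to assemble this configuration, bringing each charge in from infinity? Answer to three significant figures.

2.38×10⁻⁷ J

The work to assemble the configuration equals its total potential energy, U = Σ kqᵢqⱼ/rᵢⱼ over all pairs.
Pair separations: r₁₂ = 0.519 m.
U = (2.38×10⁻⁷) = 2.38×10⁻⁷ J.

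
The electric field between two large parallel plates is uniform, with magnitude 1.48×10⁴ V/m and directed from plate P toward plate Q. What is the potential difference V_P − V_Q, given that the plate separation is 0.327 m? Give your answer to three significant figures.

In a uniform field, potential decreases in the direction of E: ΔV = −E·d for a displacement d parallel to E.
Going from Q to P is a displacement of 0.327 m opposite to the field, so V_P − V_Q = +Ed = 4840 V.

4840 V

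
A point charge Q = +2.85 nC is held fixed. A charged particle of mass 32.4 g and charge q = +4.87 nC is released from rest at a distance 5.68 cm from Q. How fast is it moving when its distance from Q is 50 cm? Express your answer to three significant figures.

0.0110 m/s

Only the electrostatic force acts, so mechanical energy is conserved: ½mv² = U₁ − U₂ = kQq(1/r₁ − 1/r₂).
U₁ − U₂ = (8.99×10⁹ N·m²/C²)(2.85×10⁻⁹ C)(4.87×10⁻⁹ C)(1/0.0568 − 1/0.500) = 1.95×10⁻⁶ J.
v = √(2·1.95×10⁻⁶/0.0324) = 0.0110 m/s.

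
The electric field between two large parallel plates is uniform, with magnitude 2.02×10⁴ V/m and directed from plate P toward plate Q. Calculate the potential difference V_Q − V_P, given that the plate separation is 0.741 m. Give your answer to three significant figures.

-1.50×10⁴ V

In a uniform field, potential decreases in the direction of E: ΔV = −E·d for a displacement d parallel to E.
Going from P to Q is a displacement of 0.741 m along the field, so V_Q − V_P = −Ed = -1.50×10⁴ V.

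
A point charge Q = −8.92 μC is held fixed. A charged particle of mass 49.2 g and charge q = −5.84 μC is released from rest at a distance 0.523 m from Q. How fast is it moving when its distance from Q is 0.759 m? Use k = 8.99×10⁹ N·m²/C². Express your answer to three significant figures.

Only the electrostatic force acts, so mechanical energy is conserved: ½mv² = U₁ − U₂ = kQq(1/r₁ − 1/r₂).
U₁ − U₂ = (8.99×10⁹ N·m²/C²)(-8.92×10⁻⁶ C)(-5.84×10⁻⁶ C)(1/0.523 − 1/0.759) = 0.278 J.
v = √(2·0.278/0.0492) = 3.36 m/s.

3.36 m/s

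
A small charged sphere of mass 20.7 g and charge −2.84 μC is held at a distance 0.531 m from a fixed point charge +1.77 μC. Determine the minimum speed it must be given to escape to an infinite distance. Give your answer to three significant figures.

2.87 m/s

To just escape, total mechanical energy must reach zero at infinity: ½mv²_min + U = 0, so ½mv²_min = −U = |kQq|/r.
|U| = |kQq|/r = (8.99×10⁹ N·m²/C²)(1.77×10⁻⁶)(2.84×10⁻⁶)/(0.531) = 0.0851 J.
v_min = √(2|U|/m) = √(2·0.0851/0.0207) = 2.87 m/s.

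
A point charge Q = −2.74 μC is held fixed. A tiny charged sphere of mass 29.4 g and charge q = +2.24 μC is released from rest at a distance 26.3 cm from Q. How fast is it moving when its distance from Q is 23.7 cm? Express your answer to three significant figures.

1.25 m/s

Only the electrostatic force acts, so mechanical energy is conserved: ½mv² = U₁ − U₂ = kQq(1/r₁ − 1/r₂).
U₁ − U₂ = (8.99×10⁹ N·m²/C²)(-2.74×10⁻⁶ C)(2.24×10⁻⁶ C)(1/0.263 − 1/0.237) = 0.0230 J.
v = √(2·0.0230/0.0294) = 1.25 m/s.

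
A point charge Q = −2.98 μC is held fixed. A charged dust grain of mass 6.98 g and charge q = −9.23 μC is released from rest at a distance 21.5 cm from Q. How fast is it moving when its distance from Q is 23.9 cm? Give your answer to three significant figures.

Only the electrostatic force acts, so mechanical energy is conserved: ½mv² = U₁ − U₂ = kQq(1/r₁ − 1/r₂).
U₁ − U₂ = (8.99×10⁹ N·m²/C²)(-2.98×10⁻⁶ C)(-9.23×10⁻⁶ C)(1/0.215 − 1/0.239) = 0.115 J.
v = √(2·0.115/6.98×10⁻³) = 5.75 m/s.

5.75 m/s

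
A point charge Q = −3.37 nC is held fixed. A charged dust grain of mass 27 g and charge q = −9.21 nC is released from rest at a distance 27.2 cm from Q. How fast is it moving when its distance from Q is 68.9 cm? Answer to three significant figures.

6.78×10⁻³ m/s

Only the electrostatic force acts, so mechanical energy is conserved: ½mv² = U₁ − U₂ = kQq(1/r₁ − 1/r₂).
U₁ − U₂ = (8.99×10⁹ N·m²/C²)(-3.37×10⁻⁹ C)(-9.21×10⁻⁹ C)(1/0.272 − 1/0.689) = 6.21×10⁻⁷ J.
v = √(2·6.21×10⁻⁷/0.0270) = 6.78×10⁻³ m/s.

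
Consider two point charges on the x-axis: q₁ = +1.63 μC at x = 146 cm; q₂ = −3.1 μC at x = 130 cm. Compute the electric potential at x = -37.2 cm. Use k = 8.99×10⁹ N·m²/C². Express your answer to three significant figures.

-8670 V

The total potential is the scalar sum of each charge's contribution, V = Σ kqᵢ/rᵢ.
Distances from the field point to each charge: r₁ = 1.83 m, r₂ = 1.67 m.
V = k[(1.63×10⁻⁶)/(1.83) + (-3.10×10⁻⁶)/(1.67)] = -8670 V.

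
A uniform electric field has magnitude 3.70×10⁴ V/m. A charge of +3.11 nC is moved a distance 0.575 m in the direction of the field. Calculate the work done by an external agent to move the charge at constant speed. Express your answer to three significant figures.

-6.62×10⁻⁵ J

The potential change for a displacement 0.575 m in the direction of the field is ΔV = −Ed = -2.13×10⁴ V.
W_ext = qΔV = -6.62×10⁻⁵ J.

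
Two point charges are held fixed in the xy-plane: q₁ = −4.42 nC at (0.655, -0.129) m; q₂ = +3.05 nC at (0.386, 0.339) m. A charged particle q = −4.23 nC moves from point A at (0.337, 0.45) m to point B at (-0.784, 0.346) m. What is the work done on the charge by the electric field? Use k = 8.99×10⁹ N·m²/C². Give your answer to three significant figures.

The work done by the electric force is W_field = −ΔU = −q(V_B − V_A) = q(V_A − V_B).
At A: distances to the source charges are 0.661 m, 0.121 m; V_A = Σ kqᵢ/rᵢ = 166 V.
At B: distances to the source charges are 1.52 m, 1.17 m; V_B = Σ kqᵢ/rᵢ = -2.79 V.
ΔV = V_B − V_A = -169 V.
W_field = −qΔV = −(-4.23×10⁻⁹ C)(-169 V) = -7.13×10⁻⁷ J.

-7.13×10⁻⁷ J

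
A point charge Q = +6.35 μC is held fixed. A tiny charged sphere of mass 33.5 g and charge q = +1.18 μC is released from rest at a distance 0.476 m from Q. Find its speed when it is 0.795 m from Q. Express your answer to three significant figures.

Only the electrostatic force acts, so mechanical energy is conserved: ½mv² = U₁ − U₂ = kQq(1/r₁ − 1/r₂).
U₁ − U₂ = (8.99×10⁹ N·m²/C²)(6.35×10⁻⁶ C)(1.18×10⁻⁶ C)(1/0.476 − 1/0.795) = 0.0568 J.
v = √(2·0.0568/0.0335) = 1.84 m/s.

1.84 m/s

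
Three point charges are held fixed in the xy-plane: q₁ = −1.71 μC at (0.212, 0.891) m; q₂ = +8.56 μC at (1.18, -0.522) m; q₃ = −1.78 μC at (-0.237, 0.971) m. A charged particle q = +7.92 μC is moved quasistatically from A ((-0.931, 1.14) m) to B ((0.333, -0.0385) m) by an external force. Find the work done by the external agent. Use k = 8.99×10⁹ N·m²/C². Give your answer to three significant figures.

0.440 J

For quasistatic motion the external work equals the change in potential energy: W_ext = qΔV = q(V_B − V_A).
At A: distances to the source charges are 1.17 m, 2.69 m, 0.714 m; V_A = Σ kqᵢ/rᵢ = -6900 V.
At B: distances to the source charges are 0.937 m, 0.975 m, 1.16 m; V_B = Σ kqᵢ/rᵢ = 4.87×10⁴ V.
ΔV = V_B − V_A = 5.56×10⁴ V.
W_ext = qΔV = (7.92×10⁻⁶ C)(5.56×10⁴ V) = 0.440 J.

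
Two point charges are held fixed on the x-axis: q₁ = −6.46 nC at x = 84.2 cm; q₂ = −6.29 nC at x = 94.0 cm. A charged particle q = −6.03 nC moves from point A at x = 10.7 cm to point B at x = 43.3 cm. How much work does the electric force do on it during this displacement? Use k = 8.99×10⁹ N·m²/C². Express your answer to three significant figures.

The work done by the electric force is W_field = −ΔU = −q(V_B − V_A) = q(V_A − V_B).
At A: distances to the source charges are 0.735 m, 0.833 m; V_A = Σ kqᵢ/rᵢ = -147 V.
At B: distances to the source charges are 0.409 m, 0.507 m; V_B = Σ kqᵢ/rᵢ = -254 V.
ΔV = V_B − V_A = -107 V.
W_field = −qΔV = −(-6.03×10⁻⁹ C)(-107 V) = -6.43×10⁻⁷ J.

-6.43×10⁻⁷ J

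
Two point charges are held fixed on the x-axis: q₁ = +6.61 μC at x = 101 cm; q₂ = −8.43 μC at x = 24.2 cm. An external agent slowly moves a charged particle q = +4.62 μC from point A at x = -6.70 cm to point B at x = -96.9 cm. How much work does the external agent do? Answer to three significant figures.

For quasistatic motion the external work equals the change in potential energy: W_ext = qΔV = q(V_B − V_A).
At A: distances to the source charges are 1.08 m, 0.309 m; V_A = Σ kqᵢ/rᵢ = -1.90×10⁵ V.
At B: distances to the source charges are 1.98 m, 1.21 m; V_B = Σ kqᵢ/rᵢ = -3.26×10⁴ V.
ΔV = V_B − V_A = 1.58×10⁵ V.
W_ext = qΔV = (4.62×10⁻⁶ C)(1.58×10⁵ V) = 0.728 J.

0.728 J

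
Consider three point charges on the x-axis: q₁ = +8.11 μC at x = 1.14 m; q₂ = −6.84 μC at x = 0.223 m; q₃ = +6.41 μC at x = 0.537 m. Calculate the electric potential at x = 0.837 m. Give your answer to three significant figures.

3.33×10⁵ V

The total potential is the scalar sum of each charge's contribution, V = Σ kqᵢ/rᵢ.
Distances from the field point to each charge: r₁ = 0.303 m, r₂ = 0.614 m, r₃ = 0.300 m.
V = k[(8.11×10⁻⁶)/(0.303) + (-6.84×10⁻⁶)/(0.614) + (6.41×10⁻⁶)/(0.300)] = 3.33×10⁵ V.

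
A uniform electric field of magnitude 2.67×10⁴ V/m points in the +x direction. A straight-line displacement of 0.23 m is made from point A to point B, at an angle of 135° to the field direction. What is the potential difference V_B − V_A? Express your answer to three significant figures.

Only the component of displacement along E changes the potential: ΔV = −E·d·cosθ.
ΔV = −(2.67×10⁴ V/m)(0.230 m)cos135° = 4340 V.

4340 V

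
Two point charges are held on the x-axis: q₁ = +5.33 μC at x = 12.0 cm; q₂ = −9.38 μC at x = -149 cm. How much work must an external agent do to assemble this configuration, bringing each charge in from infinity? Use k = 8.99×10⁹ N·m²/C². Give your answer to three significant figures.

-0.279 J

The assembly work is the sum of pairwise potential energies, U = Σ_{i<j} kqᵢqⱼ/rᵢⱼ.
Pair separations: r₁₂ = 1.61 m.
U = (-0.279) = -0.279 J.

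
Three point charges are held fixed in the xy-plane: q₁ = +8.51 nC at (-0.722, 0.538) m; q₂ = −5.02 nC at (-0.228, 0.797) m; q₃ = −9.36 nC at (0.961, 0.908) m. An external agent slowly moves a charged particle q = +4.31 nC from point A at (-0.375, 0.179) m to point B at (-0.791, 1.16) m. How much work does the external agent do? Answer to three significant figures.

For quasistatic motion the external work equals the change in potential energy: W_ext = qΔV = q(V_B − V_A).
At A: distances to the source charges are 0.499 m, 0.635 m, 1.52 m; V_A = Σ kqᵢ/rᵢ = 26.9 V.
At B: distances to the source charges are 0.626 m, 0.670 m, 1.77 m; V_B = Σ kqᵢ/rᵢ = 7.34 V.
ΔV = V_B − V_A = -19.6 V.
W_ext = qΔV = (4.31×10⁻⁹ C)(-19.6 V) = -8.43×10⁻⁸ J.

-8.43×10⁻⁸ J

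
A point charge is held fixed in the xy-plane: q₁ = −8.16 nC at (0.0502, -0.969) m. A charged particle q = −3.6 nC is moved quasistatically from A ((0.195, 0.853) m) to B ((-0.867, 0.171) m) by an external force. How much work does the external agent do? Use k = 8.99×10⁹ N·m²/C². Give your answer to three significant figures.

3.60×10⁻⁸ J

For quasistatic motion the external work equals the change in potential energy: W_ext = qΔV = q(V_B − V_A).
At A: distance to the source charge is 1.83 m; V_A = kq₁/r = -40.1 V.
At B: distance to the source charge is 1.46 m; V_B = kq₁/r = -50.1 V.
ΔV = V_B − V_A = -10.0 V.
W_ext = qΔV = (-3.60×10⁻⁹ C)(-10.0 V) = 3.60×10⁻⁸ J.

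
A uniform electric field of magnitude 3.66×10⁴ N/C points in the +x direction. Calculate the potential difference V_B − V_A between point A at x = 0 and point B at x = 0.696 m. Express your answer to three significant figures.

-2.55×10⁴ V

In a uniform field, potential decreases in the direction of E: V_B − V_A = −E·Δx.
V_B − V_A = −(3.66×10⁴ V/m)(0.696 m) = -2.55×10⁴ V.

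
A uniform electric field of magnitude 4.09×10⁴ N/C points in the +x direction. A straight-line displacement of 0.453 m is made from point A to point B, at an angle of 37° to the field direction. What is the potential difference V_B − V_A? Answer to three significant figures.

Only the component of displacement along E changes the potential: ΔV = −E·d·cosθ.
ΔV = −(4.09×10⁴ V/m)(0.453 m)cos37° = -1.48×10⁴ V.

-1.48×10⁴ V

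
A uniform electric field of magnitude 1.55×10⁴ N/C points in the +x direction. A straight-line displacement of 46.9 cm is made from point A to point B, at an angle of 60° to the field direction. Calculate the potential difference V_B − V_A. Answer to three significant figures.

-3630 V

Only the component of displacement along E changes the potential: ΔV = −E·d·cosθ.
ΔV = −(1.55×10⁴ V/m)(0.469 m)cos60° = -3630 V.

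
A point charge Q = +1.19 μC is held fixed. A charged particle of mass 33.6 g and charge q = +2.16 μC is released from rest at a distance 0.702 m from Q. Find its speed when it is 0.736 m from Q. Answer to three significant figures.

Only the electrostatic force acts, so mechanical energy is conserved: ½mv² = U₁ − U₂ = kQq(1/r₁ − 1/r₂).
U₁ − U₂ = (8.99×10⁹ N·m²/C²)(1.19×10⁻⁶ C)(2.16×10⁻⁶ C)(1/0.702 − 1/0.736) = 1.52×10⁻³ J.
v = √(2·1.52×10⁻³/0.0336) = 0.301 m/s.

0.301 m/s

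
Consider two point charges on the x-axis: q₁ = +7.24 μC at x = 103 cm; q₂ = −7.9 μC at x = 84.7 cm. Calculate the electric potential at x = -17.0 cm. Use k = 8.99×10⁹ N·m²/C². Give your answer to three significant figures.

-1.56×10⁴ V

The total potential is the scalar sum of each charge's contribution, V = Σ kqᵢ/rᵢ.
Distances from the field point to each charge: r₁ = 1.20 m, r₂ = 1.02 m.
V = k[(7.24×10⁻⁶)/(1.20) + (-7.90×10⁻⁶)/(1.02)] = -1.56×10⁴ V.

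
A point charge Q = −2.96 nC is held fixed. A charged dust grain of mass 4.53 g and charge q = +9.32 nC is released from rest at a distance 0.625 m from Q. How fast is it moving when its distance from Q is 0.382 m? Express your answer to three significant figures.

Only the electrostatic force acts, so mechanical energy is conserved: ½mv² = U₁ − U₂ = kQq(1/r₁ − 1/r₂).
U₁ − U₂ = (8.99×10⁹ N·m²/C²)(-2.96×10⁻⁹ C)(9.32×10⁻⁹ C)(1/0.625 − 1/0.382) = 2.52×10⁻⁷ J.
v = √(2·2.52×10⁻⁷/4.53×10⁻³) = 0.0106 m/s.

0.0106 m/s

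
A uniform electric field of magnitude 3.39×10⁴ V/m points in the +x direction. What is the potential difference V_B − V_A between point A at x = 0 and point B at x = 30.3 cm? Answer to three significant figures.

-1.03×10⁴ V

In a uniform field, potential decreases in the direction of E: V_B − V_A = −E·Δx.
V_B − V_A = −(3.39×10⁴ V/m)(0.303 m) = -1.03×10⁴ V.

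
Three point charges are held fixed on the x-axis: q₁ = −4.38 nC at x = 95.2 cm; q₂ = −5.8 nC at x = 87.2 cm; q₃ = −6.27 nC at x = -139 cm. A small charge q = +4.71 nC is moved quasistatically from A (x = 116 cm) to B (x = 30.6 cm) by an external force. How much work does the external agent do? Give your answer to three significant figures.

For quasistatic motion the external work equals the change in potential energy: W_ext = qΔV = q(V_B − V_A).
At A: distances to the source charges are 0.208 m, 0.288 m, 2.55 m; V_A = Σ kqᵢ/rᵢ = -392 V.
At B: distances to the source charges are 0.646 m, 0.566 m, 1.70 m; V_B = Σ kqᵢ/rᵢ = -186 V.
ΔV = V_B − V_A = 206 V.
W_ext = qΔV = (4.71×10⁻⁹ C)(206 V) = 9.71×10⁻⁷ J.

9.71×10⁻⁷ J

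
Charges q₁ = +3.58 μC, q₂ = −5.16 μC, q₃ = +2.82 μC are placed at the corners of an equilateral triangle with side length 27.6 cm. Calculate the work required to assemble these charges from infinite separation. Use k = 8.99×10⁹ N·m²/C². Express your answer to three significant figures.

-0.747 J

The work to assemble the configuration equals its total potential energy, U = Σ kqᵢqⱼ/rᵢⱼ over all pairs.
All three pair separations equal the side length, 0.276 m.
U = (-0.602) + (0.329) + (-0.474) = -0.747 J.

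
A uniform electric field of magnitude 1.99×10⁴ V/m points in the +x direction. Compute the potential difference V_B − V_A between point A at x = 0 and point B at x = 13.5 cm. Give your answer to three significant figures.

In a uniform field, potential decreases in the direction of E: V_B − V_A = −E·Δx.
V_B − V_A = −(1.99×10⁴ V/m)(0.135 m) = -2690 V.

-2690 V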